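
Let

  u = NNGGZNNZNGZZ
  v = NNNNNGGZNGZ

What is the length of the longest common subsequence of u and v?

8

Let dp[i][j] be the LCS length of the first i characters of u and the first j characters of v. dp[i][j] = dp[i-1][j-1]+1 when the i-th and j-th characters match, else max(dp[i-1][j], dp[i][j-1]).
    ·  N  N  N  N  N  G  G  Z  N  G  Z
 ·  0  0  0  0  0  0  0  0  0  0  0  0
 N  0  1  1  1  1  1  1  1  1  1  1  1
 N  0  1  2  2  2  2  2  2  2  2  2  2
 G  0  1  2  2  2  2  3  3  3  3  3  3
 G  0  1  2  2  2  2  3  4  4  4  4  4
 Z  0  1  2  2  2  2  3  4  5  5  5  5
 N  0  1  2  3  3  3  3  4  5  6  6  6
 N  0  1  2  3  4  4  4  4  5  6  6  6
 Z  0  1  2  3  4  4  4  4  5  6  6  7
 N  0  1  2  3  4  5  5  5  5  6  6  7
 G  0  1  2  3  4  5  6  6  6  6  7  7
 Z  0  1  2  3  4  5  6  6  7  7  7  8
 Z  0  1  2  3  4  5  6  6  7  7  7  8
dp[12][11] = 8. One LCS (by backtracking along matches): NNGGZNGZ.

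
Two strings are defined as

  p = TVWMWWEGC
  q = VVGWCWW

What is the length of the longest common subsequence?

4

Let dp[i][j] be the LCS length of the first i characters of p and the first j characters of q. dp[i][j] = dp[i-1][j-1]+1 when the i-th and j-th characters match, else max(dp[i-1][j], dp[i][j-1]).
    ·  V  V  G  W  C  W  W
 ·  0  0  0  0  0  0  0  0
 T  0  0  0  0  0  0  0  0
 V  0  1  1  1  1  1  1  1
 W  0  1  1  1  2  2  2  2
 M  0  1  1  1  2  2  2  2
 W  0  1  1  1  2  2  3  3
 W  0  1  1  1  2  2  3  4
 E  0  1  1  1  2  2  3  4
 G  0  1  1  2  2  2  3  4
 C  0  1  1  2  2  3  3  4
dp[9][7] = 4. One LCS (by backtracking along matches): VWWW.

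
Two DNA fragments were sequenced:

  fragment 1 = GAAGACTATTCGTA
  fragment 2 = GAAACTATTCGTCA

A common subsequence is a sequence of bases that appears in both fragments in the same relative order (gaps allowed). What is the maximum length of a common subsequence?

13

One common subsequence of length 13: G (fragment 1 #1, fragment 2 #1) → A (fragment 1 #2, fragment 2 #2) → A (fragment 1 #3, fragment 2 #3) → A (fragment 1 #5, fragment 2 #4) → C (fragment 1 #6, fragment 2 #5) → T (fragment 1 #7, fragment 2 #6) → A (fragment 1 #8, fragment 2 #7) → T (fragment 1 #9, fragment 2 #8) → T (fragment 1 #10, fragment 2 #9) → C (fragment 1 #11, fragment 2 #10) → G (fragment 1 #12, fragment 2 #11) → T (fragment 1 #13, fragment 2 #12) → A (fragment 1 #14, fragment 2 #14), and the DP table's final entry dp[14][14] is also 13, so no common subsequence is longer.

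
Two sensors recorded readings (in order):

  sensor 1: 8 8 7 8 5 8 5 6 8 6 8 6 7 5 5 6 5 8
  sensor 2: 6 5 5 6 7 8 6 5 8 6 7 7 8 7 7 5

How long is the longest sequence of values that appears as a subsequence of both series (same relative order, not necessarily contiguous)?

9

One common subsequence of length 9: 5 (sensor 1 #5, sensor 2 #2), 5 (sensor 1 #7, sensor 2 #3), 6 (sensor 1 #8, sensor 2 #4), 8 (sensor 1 #9, sensor 2 #6), 6 (sensor 1 #10, sensor 2 #7), 8 (sensor 1 #11, sensor 2 #9), 6 (sensor 1 #12, sensor 2 #10), 7 (sensor 1 #13, sensor 2 #15), 5 (sensor 1 #17, sensor 2 #16). Since dp[18][16] = 9, nothing longer is possible.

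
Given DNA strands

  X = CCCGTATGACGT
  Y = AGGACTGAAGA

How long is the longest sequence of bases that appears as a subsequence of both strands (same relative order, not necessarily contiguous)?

6

Match G [4,3], then A [6,4], then T [7,6], then G [8,7], then A [9,9], then G [11,10] — 6 bases in the same relative order in both. The LCS DP gives dp[12][11] = 6, so this is optimal.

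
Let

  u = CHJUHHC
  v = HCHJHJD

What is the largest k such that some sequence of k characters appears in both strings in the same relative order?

Let dp[i][j] be the LCS length of the first i characters of u and the first j characters of v. dp[i][j] = dp[i-1][j-1]+1 when the i-th and j-th characters match, else max(dp[i-1][j], dp[i][j-1]).
    ·  H  C  H  J  H  J  D
 ·  0  0  0  0  0  0  0  0
 C  0  0  1  1  1  1  1  1
 H  0  1  1  2  2  2  2  2
 J  0  1  1  2  3  3  3  3
 U  0  1  1  2  3  3  3  3
 H  0  1  1  2  3  4  4  4
 H  0  1  1  2  3  4  4  4
 C  0  1  2  2  3  4  4  4
dp[7][7] = 4. One LCS (by backtracking along matches): CHJH.

4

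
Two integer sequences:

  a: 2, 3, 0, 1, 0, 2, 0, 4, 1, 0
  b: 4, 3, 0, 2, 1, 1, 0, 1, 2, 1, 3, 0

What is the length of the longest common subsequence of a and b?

Pick 3 at a[2]=b[2] → 0 at a[3]=b[3] → 1 at a[4]=b[6] → 0 at a[5]=b[7] → 2 at a[6]=b[9] → 1 at a[9]=b[10] → 0 at a[10]=b[12]; all 7 values appear in both, in order, and the DP table's final entry dp[10][12] is also 7, so no common subsequence is longer.

7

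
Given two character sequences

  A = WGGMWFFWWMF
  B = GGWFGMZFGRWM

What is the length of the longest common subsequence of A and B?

Let dp[i][j] be the LCS length of the first i characters of A and the first j characters of B. dp[i][j] = dp[i-1][j-1]+1 when the i-th and j-th characters match, else max(dp[i-1][j], dp[i][j-1]).
    ·  G  G  W  F  G  M  Z  F  G  R  W  M
 ·  0  0  0  0  0  0  0  0  0  0  0  0  0
 W  0  0  0  1  1  1  1  1  1  1  1  1  1
 G  0  1  1  1  1  2  2  2  2  2  2  2  2
 G  0  1  2  2  2  2  2  2  2  3  3  3  3
 M  0  1  2  2  2  2  3  3  3  3  3  3  4
 W  0  1  2  3  3  3  3  3  3  3  3  4  4
 F  0  1  2  3  4  4  4  4  4  4  4  4  4
 F  0  1  2  3  4  4  4  4  5  5  5  5  5
 W  0  1  2  3  4  4  4  4  5  5  5  6  6
 W  0  1  2  3  4  4  4  4  5  5  5  6  6
 M  0  1  2  3  4  4  5  5  5  5  5  6  7
 F  0  1  2  3  4  4  5  5  6  6  6  6  7
dp[11][12] = 7. One LCS (by backtracking along matches): GGWFFWM.

7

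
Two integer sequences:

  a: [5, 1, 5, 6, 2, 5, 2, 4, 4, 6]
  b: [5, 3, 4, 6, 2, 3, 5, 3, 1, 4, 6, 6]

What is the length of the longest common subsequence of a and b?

Match 5 (a #1, b #1), then 6 (a #4, b #4), then 2 (a #5, b #5), then 5 (a #6, b #7), then 4 (a #8, b #10), then 6 (a #10, b #12) — 6 values in the same relative order in both, and the DP table's final entry dp[10][12] is also 6, so no common subsequence is longer.

6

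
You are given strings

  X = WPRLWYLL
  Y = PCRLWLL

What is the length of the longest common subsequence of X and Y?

Let dp[i][j] be the LCS length of the first i characters of X and the first j characters of Y. dp[i][j] = dp[i-1][j-1]+1 when the i-th and j-th characters match, else max(dp[i-1][j], dp[i][j-1]).
    ·  P  C  R  L  W  L  L
 ·  0  0  0  0  0  0  0  0
 W  0  0  0  0  0  1  1  1
 P  0  1  1  1  1  1  1  1
 R  0  1  1  2  2  2  2  2
 L  0  1  1  2  3  3  3  3
 W  0  1  1  2  3  4  4  4
 Y  0  1  1  2  3  4  4  4
 L  0  1  1  2  3  4  5  5
 L  0  1  1  2  3  4  5  6
dp[8][7] = 6. One LCS (by backtracking along matches): PRLWLL.

6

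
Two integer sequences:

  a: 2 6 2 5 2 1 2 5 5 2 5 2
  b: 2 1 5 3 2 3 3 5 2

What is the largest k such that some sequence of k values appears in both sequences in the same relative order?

Let dp[i][j] be the LCS length of the first i values of a and the first j values of b. dp[i][j] = dp[i-1][j-1]+1 when the i-th and j-th values match, else max(dp[i-1][j], dp[i][j-1]).
    ·  2  1  5  3  2  3  3  5  2
 ·  0  0  0  0  0  0  0  0  0  0
 2  0  1  1  1  1  1  1  1  1  1
 6  0  1  1  1  1  1  1  1  1  1
 2  0  1  1  1  1  2  2  2  2  2
 5  0  1  1  2  2  2  2  2  3  3
 2  0  1  1  2  2  3  3  3  3  4
 1  0  1  2  2  2  3  3  3  3  4
 2  0  1  2  2  2  3  3  3  3  4
 5  0  1  2  3  3  3  3  3  4  4
 5  0  1  2  3  3  3  3  3  4  4
 2  0  1  2  3  3  4  4  4  4  5
 5  0  1  2  3  3  4  4  4  5  5
 2  0  1  2  3  3  4  4  4  5  6
dp[12][9] = 6. One LCS (by backtracking along matches): 2, 1, 5, 2, 5, 2.

6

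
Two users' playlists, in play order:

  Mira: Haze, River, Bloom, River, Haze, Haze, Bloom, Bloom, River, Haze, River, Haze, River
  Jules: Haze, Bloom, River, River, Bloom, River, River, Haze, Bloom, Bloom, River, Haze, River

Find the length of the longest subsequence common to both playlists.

10

Match Haze (Mira #1, Jules #1); then River (Mira #2, Jules #4); then Bloom (Mira #3, Jules #5); then River (Mira #4, Jules #7); then Haze (Mira #6, Jules #8); then Bloom (Mira #7, Jules #9); then Bloom (Mira #8, Jules #10); then River (Mira #11, Jules #11); then Haze (Mira #12, Jules #12); then River (Mira #13, Jules #13) — 10 songs in the same relative order in both, and the DP table's final entry dp[13][13] is also 10, so no common subsequence is longer.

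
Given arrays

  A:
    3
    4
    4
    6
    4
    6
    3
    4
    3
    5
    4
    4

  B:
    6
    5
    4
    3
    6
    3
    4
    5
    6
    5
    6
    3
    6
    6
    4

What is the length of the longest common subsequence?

7

Pick 6 at A[4]=B[1]; then 4 at A[5]=B[3]; then 6 at A[6]=B[5]; then 3 at A[7]=B[6]; then 4 at A[8]=B[7]; then 3 at A[9]=B[12]; then 4 at A[12]=B[15]; all 7 values appear in both, in order. The LCS DP gives dp[12][15] = 7, so this is optimal.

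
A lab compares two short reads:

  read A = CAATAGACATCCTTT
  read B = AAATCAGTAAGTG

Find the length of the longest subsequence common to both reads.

8

One common subsequence of length 8: A at read A[2]=read B[2], A at read A[3]=read B[3], T at read A[4]=read B[4], A at read A[5]=read B[6], G at read A[6]=read B[7], A at read A[7]=read B[9], A at read A[9]=read B[10], T at read A[10]=read B[12], and the DP table's final entry dp[15][13] is also 8, so no common subsequence is longer.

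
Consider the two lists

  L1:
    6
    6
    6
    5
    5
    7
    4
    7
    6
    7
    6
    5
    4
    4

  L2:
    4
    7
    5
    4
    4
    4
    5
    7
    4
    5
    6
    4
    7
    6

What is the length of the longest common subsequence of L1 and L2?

7

Match 5 [4,3], then 5 [5,7], then 7 [6,8], then 4 [7,9], then 6 [9,11], then 7 [10,13], then 6 [11,14] — 7 values in the same relative order in both. dp[14][14] = 7 confirms this is the maximum.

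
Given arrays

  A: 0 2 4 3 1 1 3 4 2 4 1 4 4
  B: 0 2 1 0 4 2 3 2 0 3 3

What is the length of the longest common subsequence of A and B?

Let dp[i][j] be the LCS length of the first i values of A and the first j values of B. dp[i][j] = dp[i-1][j-1]+1 when the i-th and j-th values match, else max(dp[i-1][j], dp[i][j-1]).
    ·  0  2  1  0  4  2  3  2  0  3  3
 ·  0  0  0  0  0  0  0  0  0  0  0  0
 0  0  1  1  1  1  1  1  1  1  1  1  1
 2  0  1  2  2  2  2  2  2  2  2  2  2
 4  0  1  2  2  2  3  3  3  3  3  3  3
 3  0  1  2  2  2  3  3  4  4  4  4  4
 1  0  1  2  3  3  3  3  4  4  4  4  4
 1  0  1  2  3  3  3  3  4  4  4  4  4
 3  0  1  2  3  3  3  3  4  4  4  5  5
 4  0  1  2  3  3  4  4  4  4  4  5  5
 2  0  1  2  3  3  4  5  5  5  5  5  5
 4  0  1  2  3  3  4  5  5  5  5  5  5
 1  0  1  2  3  3  4  5  5  5  5  5  5
 4  0  1  2  3  3  4  5  5  5  5  5  5
 4  0  1  2  3  3  4  5  5  5  5  5  5
dp[13][11] = 5. One LCS (by backtracking along matches): 0, 2, 4, 3, 3.

5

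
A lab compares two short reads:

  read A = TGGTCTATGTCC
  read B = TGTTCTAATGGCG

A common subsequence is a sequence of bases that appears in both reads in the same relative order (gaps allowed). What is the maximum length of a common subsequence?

Taking T (read A #1, read B #1) → G (read A #2, read B #2) → T (read A #4, read B #4) → C (read A #5, read B #5) → T (read A #6, read B #6) → A (read A #7, read B #8) → T (read A #8, read B #9) → G (read A #9, read B #11) → C (read A #11, read B #12) gives a common subsequence of length 9. The LCS DP gives dp[12][13] = 9, so this is optimal.

9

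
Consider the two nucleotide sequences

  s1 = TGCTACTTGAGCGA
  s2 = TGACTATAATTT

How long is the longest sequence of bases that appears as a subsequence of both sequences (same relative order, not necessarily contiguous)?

8

One common subsequence of length 8: T (s1 #1, s2 #1) → G (s1 #2, s2 #2) → C (s1 #3, s2 #4) → T (s1 #4, s2 #5) → A (s1 #5, s2 #6) → T (s1 #8, s2 #7) → A (s1 #10, s2 #8) → A (s1 #14, s2 #9). Since dp[14][12] = 8, nothing longer is possible.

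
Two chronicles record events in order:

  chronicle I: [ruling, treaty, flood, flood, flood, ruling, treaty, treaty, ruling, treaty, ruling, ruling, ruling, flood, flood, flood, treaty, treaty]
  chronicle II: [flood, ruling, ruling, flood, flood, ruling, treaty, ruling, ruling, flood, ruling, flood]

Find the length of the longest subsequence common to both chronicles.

Pick ruling (chronicle I #1, chronicle II #3) → flood (chronicle I #4, chronicle II #4) → flood (chronicle I #5, chronicle II #5) → ruling (chronicle I #6, chronicle II #6) → treaty (chronicle I #8, chronicle II #7) → ruling (chronicle I #9, chronicle II #8) → ruling (chronicle I #11, chronicle II #9) → ruling (chronicle I #13, chronicle II #11) → flood (chronicle I #16, chronicle II #12); all 9 events appear in both, in order. dp[18][12] = 9 confirms this is the maximum.

9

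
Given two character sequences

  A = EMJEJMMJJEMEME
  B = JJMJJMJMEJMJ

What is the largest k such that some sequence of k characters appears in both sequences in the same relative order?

8

Taking M at A[2]=B[3]; then J at A[3]=B[4]; then J at A[5]=B[5]; then M at A[7]=B[6]; then J at A[9]=B[7]; then M at A[11]=B[8]; then E at A[12]=B[9]; then M at A[13]=B[11] gives a common subsequence of length 8, and the DP table's final entry dp[14][12] is also 8, so no common subsequence is longer.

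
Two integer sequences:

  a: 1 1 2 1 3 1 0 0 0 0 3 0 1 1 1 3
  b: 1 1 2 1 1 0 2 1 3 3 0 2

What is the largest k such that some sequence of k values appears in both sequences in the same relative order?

Match 1 at a[1]=b[1], then 1 at a[2]=b[2], then 2 at a[3]=b[3], then 1 at a[4]=b[4], then 1 at a[6]=b[5], then 0 at a[7]=b[6], then 3 at a[11]=b[10], then 0 at a[12]=b[11] — 8 values in the same relative order in both. Since dp[16][12] = 8, nothing longer is possible.

8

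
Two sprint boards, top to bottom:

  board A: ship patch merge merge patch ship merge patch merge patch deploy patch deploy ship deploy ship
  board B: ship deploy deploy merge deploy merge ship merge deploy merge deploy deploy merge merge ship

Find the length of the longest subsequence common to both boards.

9

Match ship at board A[1]=board B[1], merge at board A[3]=board B[4], merge at board A[4]=board B[6], ship at board A[6]=board B[7], merge at board A[7]=board B[8], merge at board A[9]=board B[10], deploy at board A[11]=board B[11], deploy at board A[13]=board B[12], ship at board A[16]=board B[15] — 9 tasks in the same relative order in both. Since dp[16][15] = 9, nothing longer is possible.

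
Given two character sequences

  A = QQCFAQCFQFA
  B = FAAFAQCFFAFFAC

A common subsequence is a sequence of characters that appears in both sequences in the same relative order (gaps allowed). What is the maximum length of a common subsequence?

Taking Q (A #2, B #6); then C (A #3, B #7); then F (A #4, B #9); then A (A #5, B #10); then F (A #8, B #11); then F (A #10, B #12); then A (A #11, B #13) gives a common subsequence of length 7. The LCS DP gives dp[11][14] = 7, so this is optimal.

7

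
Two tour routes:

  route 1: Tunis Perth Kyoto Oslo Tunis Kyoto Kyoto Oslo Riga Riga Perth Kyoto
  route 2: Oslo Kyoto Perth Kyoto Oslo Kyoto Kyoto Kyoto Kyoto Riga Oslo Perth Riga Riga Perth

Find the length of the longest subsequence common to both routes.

One common subsequence of length 9: Perth (route 1 #2, route 2 #3), then Kyoto (route 1 #3, route 2 #4), then Oslo (route 1 #4, route 2 #5), then Kyoto (route 1 #6, route 2 #8), then Kyoto (route 1 #7, route 2 #9), then Oslo (route 1 #8, route 2 #11), then Riga (route 1 #9, route 2 #13), then Riga (route 1 #10, route 2 #14), then Perth (route 1 #11, route 2 #15), and the DP table's final entry dp[12][15] is also 9, so no common subsequence is longer.

9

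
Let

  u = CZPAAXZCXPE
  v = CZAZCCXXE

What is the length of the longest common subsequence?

7

Let dp[i][j] be the LCS length of the first i characters of u and the first j characters of v. dp[i][j] = dp[i-1][j-1]+1 when the i-th and j-th characters match, else max(dp[i-1][j], dp[i][j-1]).
    ·  C  Z  A  Z  C  C  X  X  E
 ·  0  0  0  0  0  0  0  0  0  0
 C  0  1  1  1  1  1  1  1  1  1
 Z  0  1  2  2  2  2  2  2  2  2
 P  0  1  2  2  2  2  2  2  2  2
 A  0  1  2  3  3  3  3  3  3  3
 A  0  1  2  3  3  3  3  3  3  3
 X  0  1  2  3  3  3  3  4  4  4
 Z  0  1  2  3  4  4  4  4  4  4
 C  0  1  2  3  4  5  5  5  5  5
 X  0  1  2  3  4  5  5  6  6  6
 P  0  1  2  3  4  5  5  6  6  6
 E  0  1  2  3  4  5  5  6  6  7
dp[11][9] = 7. One LCS (by backtracking along matches): CZAZCXE.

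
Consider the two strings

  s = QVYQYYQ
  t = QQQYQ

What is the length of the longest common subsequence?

Taking Q [1,2]; then Q [4,3]; then Y [6,4]; then Q [7,5] gives a common subsequence of length 4. Since dp[7][5] = 4, nothing longer is possible.

4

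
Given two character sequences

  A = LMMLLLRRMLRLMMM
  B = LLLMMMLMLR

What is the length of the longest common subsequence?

Match L at A[1]=B[3] → M at A[2]=B[5] → M at A[3]=B[6] → L at A[6]=B[7] → M at A[9]=B[8] → L at A[10]=B[9] → R at A[11]=B[10] — 7 characters in the same relative order in both, and the DP table's final entry dp[15][10] is also 7, so no common subsequence is longer.

7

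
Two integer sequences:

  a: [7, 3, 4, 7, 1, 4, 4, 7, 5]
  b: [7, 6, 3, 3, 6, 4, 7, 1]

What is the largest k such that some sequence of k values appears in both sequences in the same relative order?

Let dp[i][j] be the LCS length of the first i values of a and the first j values of b. dp[i][j] = dp[i-1][j-1]+1 when the i-th and j-th values match, else max(dp[i-1][j], dp[i][j-1]).
    ·  7  6  3  3  6  4  7  1
 ·  0  0  0  0  0  0  0  0  0
 7  0  1  1  1  1  1  1  1  1
 3  0  1  1  2  2  2  2  2  2
 4  0  1  1  2  2  2  3  3  3
 7  0  1  1  2  2  2  3  4  4
 1  0  1  1  2  2  2  3  4  5
 4  0  1  1  2  2  2  3  4  5
 4  0  1  1  2  2  2  3  4  5
 7  0  1  1  2  2  2  3  4  5
 5  0  1  1  2  2  2  3  4  5
dp[9][8] = 5. One LCS (by backtracking along matches): 7, 3, 4, 7, 1.

5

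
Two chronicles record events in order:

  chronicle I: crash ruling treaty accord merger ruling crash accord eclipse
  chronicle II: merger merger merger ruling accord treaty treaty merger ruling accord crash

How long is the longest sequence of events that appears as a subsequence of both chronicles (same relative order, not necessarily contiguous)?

One common subsequence of length 5: ruling at chronicle I[2]=chronicle II[4], then treaty at chronicle I[3]=chronicle II[7], then merger at chronicle I[5]=chronicle II[8], then ruling at chronicle I[6]=chronicle II[9], then crash at chronicle I[7]=chronicle II[11]. Since dp[9][11] = 5, nothing longer is possible.

5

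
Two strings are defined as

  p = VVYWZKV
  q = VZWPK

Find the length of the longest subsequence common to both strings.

3

Match V [1,1] → W [4,3] → K [6,5] — 3 characters in the same relative order in both, and the DP table's final entry dp[7][5] is also 3, so no common subsequence is longer.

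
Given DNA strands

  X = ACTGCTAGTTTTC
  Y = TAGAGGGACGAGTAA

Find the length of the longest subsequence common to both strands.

Match A at X[1]=Y[8], then C at X[2]=Y[9], then G at X[4]=Y[10], then A at X[7]=Y[11], then G at X[8]=Y[12], then T at X[9]=Y[13] — 6 bases in the same relative order in both. dp[13][15] = 6 confirms this is the maximum.

6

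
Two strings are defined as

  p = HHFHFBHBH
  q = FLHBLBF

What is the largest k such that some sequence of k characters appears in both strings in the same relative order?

Let dp[i][j] be the LCS length of the first i characters of p and the first j characters of q. dp[i][j] = dp[i-1][j-1]+1 when the i-th and j-th characters match, else max(dp[i-1][j], dp[i][j-1]).
    ·  F  L  H  B  L  B  F
 ·  0  0  0  0  0  0  0  0
 H  0  0  0  1  1  1  1  1
 H  0  0  0  1  1  1  1  1
 F  0  1  1  1  1  1  1  2
 H  0  1  1  2  2  2  2  2
 F  0  1  1  2  2  2  2  3
 B  0  1  1  2  3  3  3  3
 H  0  1  1  2  3  3  3  3
 B  0  1  1  2  3  3  4  4
 H  0  1  1  2  3  3  4  4
dp[9][7] = 4. One LCS (by backtracking along matches): FHBB.

4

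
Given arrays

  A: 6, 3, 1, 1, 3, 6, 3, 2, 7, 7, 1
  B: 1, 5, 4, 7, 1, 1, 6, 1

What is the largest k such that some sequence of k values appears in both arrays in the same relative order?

4

Taking 1 at A[3]=B[5]; then 1 at A[4]=B[6]; then 6 at A[6]=B[7]; then 1 at A[11]=B[8] gives a common subsequence of length 4. Since dp[11][8] = 4, nothing longer is possible.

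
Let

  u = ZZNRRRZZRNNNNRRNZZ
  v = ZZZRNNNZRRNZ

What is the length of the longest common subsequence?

11

One common subsequence of length 11: Z [2,1]; then Z [7,2]; then Z [8,3]; then R [9,4]; then N [10,5]; then N [11,6]; then N [12,7]; then R [14,9]; then R [15,10]; then N [16,11]; then Z [18,12]. dp[18][12] = 11 confirms this is the maximum.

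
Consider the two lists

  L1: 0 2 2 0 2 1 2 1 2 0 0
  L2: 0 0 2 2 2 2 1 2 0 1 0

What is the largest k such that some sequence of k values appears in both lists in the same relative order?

Taking 0 (L1 #1, L2 #2), then 2 (L1 #2, L2 #3), then 2 (L1 #3, L2 #4), then 2 (L1 #5, L2 #5), then 2 (L1 #7, L2 #6), then 1 (L1 #8, L2 #7), then 2 (L1 #9, L2 #8), then 0 (L1 #10, L2 #9), then 0 (L1 #11, L2 #11) gives a common subsequence of length 9. The LCS DP gives dp[11][11] = 9, so this is optimal.

9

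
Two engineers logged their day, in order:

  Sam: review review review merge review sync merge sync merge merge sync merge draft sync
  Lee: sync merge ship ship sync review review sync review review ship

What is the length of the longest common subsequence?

4

Pick review [1,6], then review [2,7], then review [3,9], then review [5,10]; all 4 tasks appear in both, in order. dp[14][11] = 4 confirms this is the maximum.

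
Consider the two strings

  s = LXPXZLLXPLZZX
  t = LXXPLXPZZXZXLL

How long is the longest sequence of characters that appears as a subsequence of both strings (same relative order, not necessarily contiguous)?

9

Match L at s[1]=t[1], then X at s[2]=t[3], then P at s[3]=t[4], then L at s[7]=t[5], then X at s[8]=t[6], then P at s[9]=t[7], then Z at s[11]=t[9], then Z at s[12]=t[11], then X at s[13]=t[12] — 9 characters in the same relative order in both, and the DP table's final entry dp[13][14] is also 9, so no common subsequence is longer.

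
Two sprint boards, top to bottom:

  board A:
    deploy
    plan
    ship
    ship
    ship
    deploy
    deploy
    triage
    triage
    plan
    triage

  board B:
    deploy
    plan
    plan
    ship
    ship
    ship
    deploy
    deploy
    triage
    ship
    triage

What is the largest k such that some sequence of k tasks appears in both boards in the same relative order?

Taking deploy (board A #1, board B #1); then plan (board A #2, board B #3); then ship (board A #3, board B #4); then ship (board A #4, board B #5); then ship (board A #5, board B #6); then deploy (board A #6, board B #7); then deploy (board A #7, board B #8); then triage (board A #8, board B #9); then triage (board A #11, board B #11) gives a common subsequence of length 9. Since dp[11][11] = 9, nothing longer is possible.

9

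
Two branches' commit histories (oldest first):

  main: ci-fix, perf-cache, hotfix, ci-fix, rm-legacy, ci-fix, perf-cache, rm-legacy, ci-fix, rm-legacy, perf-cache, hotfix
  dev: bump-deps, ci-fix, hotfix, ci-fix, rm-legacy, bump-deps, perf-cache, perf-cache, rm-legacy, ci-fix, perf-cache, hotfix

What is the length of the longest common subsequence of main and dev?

9

Match ci-fix at main[1]=dev[2], then hotfix at main[3]=dev[3], then ci-fix at main[4]=dev[4], then rm-legacy at main[5]=dev[5], then perf-cache at main[7]=dev[8], then rm-legacy at main[8]=dev[9], then ci-fix at main[9]=dev[10], then perf-cache at main[11]=dev[11], then hotfix at main[12]=dev[12] — 9 commits in the same relative order in both, and the DP table's final entry dp[12][12] is also 9, so no common subsequence is longer.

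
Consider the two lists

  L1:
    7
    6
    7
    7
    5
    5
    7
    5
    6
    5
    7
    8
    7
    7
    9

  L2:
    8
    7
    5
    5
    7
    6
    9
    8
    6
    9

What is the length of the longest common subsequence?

Taking 7 at L1[4]=L2[2], then 5 at L1[5]=L2[3], then 5 at L1[6]=L2[4], then 7 at L1[7]=L2[5], then 6 at L1[9]=L2[6], then 8 at L1[12]=L2[8], then 9 at L1[15]=L2[10] gives a common subsequence of length 7. Since dp[15][10] = 7, nothing longer is possible.

7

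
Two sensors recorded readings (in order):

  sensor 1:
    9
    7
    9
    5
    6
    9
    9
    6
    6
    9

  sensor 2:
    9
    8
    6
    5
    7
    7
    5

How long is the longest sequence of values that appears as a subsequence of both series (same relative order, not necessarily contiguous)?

Taking 9 at sensor 1[1]=sensor 2[1], then 7 at sensor 1[2]=sensor 2[6], then 5 at sensor 1[4]=sensor 2[7] gives a common subsequence of length 3. The LCS DP gives dp[10][7] = 3, so this is optimal.

3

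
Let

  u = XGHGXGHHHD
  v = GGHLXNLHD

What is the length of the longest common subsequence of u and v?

Match G (u #2, v #2); then H (u #3, v #3); then X (u #5, v #5); then H (u #9, v #8); then D (u #10, v #9) — 5 characters in the same relative order in both, and the DP table's final entry dp[10][9] is also 5, so no common subsequence is longer.

5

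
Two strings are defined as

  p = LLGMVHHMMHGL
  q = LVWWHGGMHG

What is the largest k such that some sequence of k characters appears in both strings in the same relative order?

One common subsequence of length 6: L at p[2]=q[1]; then V at p[5]=q[2]; then H at p[6]=q[5]; then M at p[9]=q[8]; then H at p[10]=q[9]; then G at p[11]=q[10]. The LCS DP gives dp[12][10] = 6, so this is optimal.

6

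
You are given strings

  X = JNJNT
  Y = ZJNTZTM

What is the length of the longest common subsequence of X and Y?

3

Let dp[i][j] be the LCS length of the first i characters of X and the first j characters of Y. dp[i][j] = dp[i-1][j-1]+1 when the i-th and j-th characters match, else max(dp[i-1][j], dp[i][j-1]).
    ·  Z  J  N  T  Z  T  M
 ·  0  0  0  0  0  0  0  0
 J  0  0  1  1  1  1  1  1
 N  0  0  1  2  2  2  2  2
 J  0  0  1  2  2  2  2  2
 N  0  0  1  2  2  2  2  2
 T  0  0  1  2  3  3  3  3
dp[5][7] = 3. One LCS (by backtracking along matches): JNT.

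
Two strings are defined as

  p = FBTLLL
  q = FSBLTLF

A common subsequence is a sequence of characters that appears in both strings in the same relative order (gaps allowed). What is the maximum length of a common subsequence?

4

Taking F at p[1]=q[1]; then B at p[2]=q[3]; then T at p[3]=q[5]; then L at p[4]=q[6] gives a common subsequence of length 4. Since dp[6][7] = 4, nothing longer is possible.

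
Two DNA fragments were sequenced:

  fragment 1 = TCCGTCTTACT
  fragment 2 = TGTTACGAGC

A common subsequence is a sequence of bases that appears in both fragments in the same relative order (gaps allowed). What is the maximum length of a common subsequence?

Let dp[i][j] be the LCS length of the first i bases of fragment 1 and the first j bases of fragment 2. dp[i][j] = dp[i-1][j-1]+1 when the i-th and j-th bases match, else max(dp[i-1][j], dp[i][j-1]).
    ·  T  G  T  T  A  C  G  A  G  C
 ·  0  0  0  0  0  0  0  0  0  0  0
 T  0  1  1  1  1  1  1  1  1  1  1
 C  0  1  1  1  1  1  2  2  2  2  2
 C  0  1  1  1  1  1  2  2  2  2  3
 G  0  1  2  2  2  2  2  3  3  3  3
 T  0  1  2  3  3  3  3  3  3  3  3
 C  0  1  2  3  3  3  4  4  4  4  4
 T  0  1  2  3  4  4  4  4  4  4  4
 T  0  1  2  3  4  4  4  4  4  4  4
 A  0  1  2  3  4  5  5  5  5  5  5
 C  0  1  2  3  4  5  6  6  6  6  6
 T  0  1  2  3  4  5  6  6  6  6  6
dp[11][10] = 6. One LCS (by backtracking along matches): TGTCAC.

6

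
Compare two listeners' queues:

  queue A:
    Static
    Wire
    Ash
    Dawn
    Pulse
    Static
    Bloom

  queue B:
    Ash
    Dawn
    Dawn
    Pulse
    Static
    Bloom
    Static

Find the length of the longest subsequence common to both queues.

Match Ash (queue A #3, queue B #1) → Dawn (queue A #4, queue B #3) → Pulse (queue A #5, queue B #4) → Static (queue A #6, queue B #5) → Bloom (queue A #7, queue B #6) — 5 songs in the same relative order in both, and the DP table's final entry dp[7][7] is also 5, so no common subsequence is longer.

5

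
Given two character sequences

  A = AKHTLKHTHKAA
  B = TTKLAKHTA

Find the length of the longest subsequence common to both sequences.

6

Let dp[i][j] be the LCS length of the first i characters of A and the first j characters of B. dp[i][j] = dp[i-1][j-1]+1 when the i-th and j-th characters match, else max(dp[i-1][j], dp[i][j-1]).
    ·  T  T  K  L  A  K  H  T  A
 ·  0  0  0  0  0  0  0  0  0  0
 A  0  0  0  0  0  1  1  1  1  1
 K  0  0  0  1  1  1  2  2  2  2
 H  0  0  0  1  1  1  2  3  3  3
 T  0  1  1  1  1  1  2  3  4  4
 L  0  1  1  1  2  2  2  3  4  4
 K  0  1  1  2  2  2  3  3  4  4
 H  0  1  1  2  2  2  3  4  4  4
 T  0  1  2  2  2  2  3  4  5  5
 H  0  1  2  2  2  2  3  4  5  5
 K  0  1  2  3  3  3  3  4  5  5
 A  0  1  2  3  3  4  4  4  5  6
 A  0  1  2  3  3  4  4  4  5  6
dp[12][9] = 6. One LCS (by backtracking along matches): KLKHTA.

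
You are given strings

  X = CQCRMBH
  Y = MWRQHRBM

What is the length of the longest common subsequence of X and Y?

3

One common subsequence of length 3: Q (X #2, Y #4), R (X #4, Y #6), M (X #5, Y #8). dp[7][8] = 3 confirms this is the maximum.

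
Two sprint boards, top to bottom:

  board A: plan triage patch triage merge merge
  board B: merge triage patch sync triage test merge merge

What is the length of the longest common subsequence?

5

One common subsequence of length 5: triage [2,2]; then patch [3,3]; then triage [4,5]; then merge [5,7]; then merge [6,8]. Since dp[6][8] = 5, nothing longer is possible.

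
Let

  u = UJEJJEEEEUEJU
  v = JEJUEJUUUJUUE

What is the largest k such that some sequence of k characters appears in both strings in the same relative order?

7

Pick J at u[2]=v[1], E at u[3]=v[2], J at u[4]=v[3], J at u[5]=v[6], U at u[10]=v[9], J at u[12]=v[10], U at u[13]=v[12]; all 7 characters appear in both, in order. dp[13][13] = 7 confirms this is the maximum.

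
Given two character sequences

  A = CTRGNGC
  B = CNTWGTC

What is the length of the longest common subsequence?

4

Match C [1,1] → T [2,3] → G [4,5] → C [7,7] — 4 characters in the same relative order in both. The LCS DP gives dp[7][7] = 4, so this is optimal.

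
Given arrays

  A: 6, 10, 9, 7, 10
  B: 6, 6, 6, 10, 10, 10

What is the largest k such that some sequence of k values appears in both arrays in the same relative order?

3

Let dp[i][j] be the LCS length of the first i values of A and the first j values of B. dp[i][j] = dp[i-1][j-1]+1 when the i-th and j-th values match, else max(dp[i-1][j], dp[i][j-1]).
    ·  6  6  6 10 10 10
 ·  0  0  0  0  0  0  0
 6  0  1  1  1  1  1  1
10  0  1  1  1  2  2  2
 9  0  1  1  1  2  2  2
 7  0  1  1  1  2  2  2
10  0  1  1  1  2  3  3
dp[5][6] = 3. One LCS (by backtracking along matches): 6, 10, 10.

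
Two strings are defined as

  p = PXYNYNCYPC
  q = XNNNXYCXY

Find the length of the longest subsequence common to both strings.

5

One common subsequence of length 5: X (p #2, q #1) → N (p #4, q #4) → Y (p #5, q #6) → C (p #7, q #7) → Y (p #8, q #9). Since dp[10][9] = 5, nothing longer is possible.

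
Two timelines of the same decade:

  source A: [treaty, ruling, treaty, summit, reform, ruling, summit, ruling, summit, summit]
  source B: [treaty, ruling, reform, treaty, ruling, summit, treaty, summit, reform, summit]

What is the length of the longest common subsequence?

Taking treaty (source A #1, source B #1); then ruling (source A #2, source B #2); then treaty (source A #3, source B #4); then ruling (source A #6, source B #5); then summit (source A #7, source B #6); then summit (source A #9, source B #8); then summit (source A #10, source B #10) gives a common subsequence of length 7. The LCS DP gives dp[10][10] = 7, so this is optimal.

7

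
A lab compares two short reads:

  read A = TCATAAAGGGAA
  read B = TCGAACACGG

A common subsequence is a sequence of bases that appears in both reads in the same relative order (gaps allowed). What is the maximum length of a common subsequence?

Let dp[i][j] be the LCS length of the first i bases of read A and the first j bases of read B. dp[i][j] = dp[i-1][j-1]+1 when the i-th and j-th bases match, else max(dp[i-1][j], dp[i][j-1]).
    ·  T  C  G  A  A  C  A  C  G  G
 ·  0  0  0  0  0  0  0  0  0  0  0
 T  0  1  1  1  1  1  1  1  1  1  1
 C  0  1  2  2  2  2  2  2  2  2  2
 A  0  1  2  2  3  3  3  3  3  3  3
 T  0  1  2  2  3  3  3  3  3  3  3
 A  0  1  2  2  3  4  4  4  4  4  4
 A  0  1  2  2  3  4  4  5  5  5  5
 A  0  1  2  2  3  4  4  5  5  5  5
 G  0  1  2  3  3  4  4  5  5  6  6
 G  0  1  2  3  3  4  4  5  5  6  7
 G  0  1  2  3  3  4  4  5  5  6  7
 A  0  1  2  3  4  4  4  5  5  6  7
 A  0  1  2  3  4  5  5  5  5  6  7
dp[12][10] = 7. One LCS (by backtracking along matches): TCAAAGG.

7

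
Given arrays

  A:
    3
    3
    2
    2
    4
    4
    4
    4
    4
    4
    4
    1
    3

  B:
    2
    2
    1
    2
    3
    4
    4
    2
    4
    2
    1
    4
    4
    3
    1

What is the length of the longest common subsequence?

Pick 2 (A #3, B #2), 2 (A #4, B #4), 4 (A #5, B #6), 4 (A #6, B #7), 4 (A #7, B #9), 4 (A #8, B #12), 4 (A #9, B #13), 1 (A #12, B #15); all 8 values appear in both, in order. The LCS DP gives dp[13][15] = 8, so this is optimal.

8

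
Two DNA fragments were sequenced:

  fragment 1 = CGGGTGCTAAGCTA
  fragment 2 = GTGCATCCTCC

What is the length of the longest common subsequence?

7

Taking G (fragment 1 #4, fragment 2 #1); then T (fragment 1 #5, fragment 2 #2); then G (fragment 1 #6, fragment 2 #3); then C (fragment 1 #7, fragment 2 #4); then T (fragment 1 #8, fragment 2 #6); then C (fragment 1 #12, fragment 2 #8); then T (fragment 1 #13, fragment 2 #9) gives a common subsequence of length 7, and the DP table's final entry dp[14][11] is also 7, so no common subsequence is longer.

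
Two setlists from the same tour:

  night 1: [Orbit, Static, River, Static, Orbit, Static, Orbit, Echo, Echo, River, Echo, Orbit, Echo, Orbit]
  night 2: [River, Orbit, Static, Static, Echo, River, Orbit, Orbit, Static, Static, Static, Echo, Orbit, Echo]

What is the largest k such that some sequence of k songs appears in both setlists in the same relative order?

8

Taking Orbit (night 1 #1, night 2 #2), then Static (night 1 #2, night 2 #4), then River (night 1 #3, night 2 #6), then Static (night 1 #4, night 2 #10), then Static (night 1 #6, night 2 #11), then Echo (night 1 #11, night 2 #12), then Orbit (night 1 #12, night 2 #13), then Echo (night 1 #13, night 2 #14) gives a common subsequence of length 8. dp[14][14] = 8 confirms this is the maximum.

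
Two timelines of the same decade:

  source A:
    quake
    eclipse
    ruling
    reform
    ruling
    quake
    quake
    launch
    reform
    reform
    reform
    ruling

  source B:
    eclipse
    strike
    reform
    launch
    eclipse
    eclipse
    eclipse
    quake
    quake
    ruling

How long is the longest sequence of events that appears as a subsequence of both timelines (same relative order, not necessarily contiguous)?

Pick eclipse (source A #2, source B #1) → reform (source A #4, source B #3) → quake (source A #6, source B #8) → quake (source A #7, source B #9) → ruling (source A #12, source B #10); all 5 events appear in both, in order. dp[12][10] = 5 confirms this is the maximum.

5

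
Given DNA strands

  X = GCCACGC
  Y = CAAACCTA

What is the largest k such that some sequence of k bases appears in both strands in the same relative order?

4

Let dp[i][j] be the LCS length of the first i bases of X and the first j bases of Y. dp[i][j] = dp[i-1][j-1]+1 when the i-th and j-th bases match, else max(dp[i-1][j], dp[i][j-1]).
    ·  C  A  A  A  C  C  T  A
 ·  0  0  0  0  0  0  0  0  0
 G  0  0  0  0  0  0  0  0  0
 C  0  1  1  1  1  1  1  1  1
 C  0  1  1  1  1  2  2  2  2
 A  0  1  2  2  2  2  2  2  3
 C  0  1  2  2  2  3  3  3  3
 G  0  1  2  2  2  3  3  3  3
 C  0  1  2  2  2  3  4  4  4
dp[7][8] = 4. One LCS (by backtracking along matches): CACC.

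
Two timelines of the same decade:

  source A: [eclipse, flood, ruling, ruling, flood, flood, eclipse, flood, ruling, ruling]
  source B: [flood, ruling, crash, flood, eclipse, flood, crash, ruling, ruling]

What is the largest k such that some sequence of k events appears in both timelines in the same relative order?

Pick flood at source A[2]=source B[1]; then ruling at source A[3]=source B[2]; then flood at source A[6]=source B[4]; then eclipse at source A[7]=source B[5]; then flood at source A[8]=source B[6]; then ruling at source A[9]=source B[8]; then ruling at source A[10]=source B[9]; all 7 events appear in both, in order. Since dp[10][9] = 7, nothing longer is possible.

7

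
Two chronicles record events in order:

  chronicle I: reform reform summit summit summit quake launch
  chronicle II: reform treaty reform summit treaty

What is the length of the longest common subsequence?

Match reform [1,1] → reform [2,3] → summit [3,4] — 3 events in the same relative order in both, and the DP table's final entry dp[7][5] is also 3, so no common subsequence is longer.

3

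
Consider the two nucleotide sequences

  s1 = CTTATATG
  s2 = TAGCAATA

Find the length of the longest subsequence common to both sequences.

Pick C at s1[1]=s2[4]; then A at s1[4]=s2[6]; then T at s1[5]=s2[7]; then A at s1[6]=s2[8]; all 4 bases appear in both, in order. Since dp[8][8] = 4, nothing longer is possible.

4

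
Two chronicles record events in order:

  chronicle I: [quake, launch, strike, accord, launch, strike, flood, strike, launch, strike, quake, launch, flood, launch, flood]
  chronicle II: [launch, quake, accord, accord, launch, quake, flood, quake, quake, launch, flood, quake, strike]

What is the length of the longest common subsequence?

Pick quake at chronicle I[1]=chronicle II[2], then accord at chronicle I[4]=chronicle II[4], then launch at chronicle I[5]=chronicle II[5], then flood at chronicle I[7]=chronicle II[7], then quake at chronicle I[11]=chronicle II[9], then launch at chronicle I[12]=chronicle II[10], then flood at chronicle I[13]=chronicle II[11]; all 7 events appear in both, in order. dp[15][13] = 7 confirms this is the maximum.

7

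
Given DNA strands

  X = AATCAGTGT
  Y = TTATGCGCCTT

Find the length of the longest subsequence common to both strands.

6

Taking A at X[2]=Y[3]; then T at X[3]=Y[4]; then C at X[4]=Y[6]; then G at X[6]=Y[7]; then T at X[7]=Y[10]; then T at X[9]=Y[11] gives a common subsequence of length 6. dp[9][11] = 6 confirms this is the maximum.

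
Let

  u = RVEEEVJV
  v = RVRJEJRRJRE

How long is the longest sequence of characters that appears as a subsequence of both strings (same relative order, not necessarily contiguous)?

Taking R (u #1, v #1), V (u #2, v #2), E (u #3, v #5), E (u #5, v #11) gives a common subsequence of length 4. dp[8][11] = 4 confirms this is the maximum.

4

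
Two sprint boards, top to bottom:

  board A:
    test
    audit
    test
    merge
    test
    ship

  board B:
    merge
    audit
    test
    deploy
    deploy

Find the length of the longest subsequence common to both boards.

2

Match audit [2,2] → test [3,3] — 2 tasks in the same relative order in both. dp[6][5] = 2 confirms this is the maximum.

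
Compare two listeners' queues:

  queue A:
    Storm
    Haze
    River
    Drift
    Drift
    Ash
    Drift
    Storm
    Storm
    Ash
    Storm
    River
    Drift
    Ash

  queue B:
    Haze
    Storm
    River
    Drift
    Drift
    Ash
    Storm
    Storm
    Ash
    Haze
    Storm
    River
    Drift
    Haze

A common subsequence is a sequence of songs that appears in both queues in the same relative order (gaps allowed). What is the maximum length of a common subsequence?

11

One common subsequence of length 11: Storm at queue A[1]=queue B[2], then River at queue A[3]=queue B[3], then Drift at queue A[4]=queue B[4], then Drift at queue A[5]=queue B[5], then Ash at queue A[6]=queue B[6], then Storm at queue A[8]=queue B[7], then Storm at queue A[9]=queue B[8], then Ash at queue A[10]=queue B[9], then Storm at queue A[11]=queue B[11], then River at queue A[12]=queue B[12], then Drift at queue A[13]=queue B[13]. dp[14][14] = 11 confirms this is the maximum.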